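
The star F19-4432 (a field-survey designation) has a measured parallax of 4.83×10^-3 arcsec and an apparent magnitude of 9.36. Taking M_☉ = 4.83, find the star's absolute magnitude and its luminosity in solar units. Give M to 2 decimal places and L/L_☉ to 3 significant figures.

d = 1/p = 1/4.83×10^-3″ = 207.0 pc
M = m − 5 log₁₀ d + 5 = 9.36 − 5·2.3161 + 5 = 2.780
M − M_☉ = 2.780 − 4.83 = -2.050
L/L_☉ = 10^(−0.4 × -2.050) = 6.609

M ≈ 2.78; L/L_☉ ≈ 6.61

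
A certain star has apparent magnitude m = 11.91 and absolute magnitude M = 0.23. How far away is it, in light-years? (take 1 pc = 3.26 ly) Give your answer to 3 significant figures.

d ≈ 7070 ly

Distance modulus: m − M = 11.91 − (0.23) = 11.680
m − M = 5 log₁₀ d − 5
log₁₀ d = (m − M)/5 + 1 = 3.3360
d = 10^3.3360 = 2168 pc
= 7067 ly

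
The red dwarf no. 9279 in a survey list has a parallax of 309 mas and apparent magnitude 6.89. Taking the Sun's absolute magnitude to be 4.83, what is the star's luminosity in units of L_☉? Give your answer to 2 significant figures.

d = 1/p = 1000/309 mas = 3.236 pc
M = m − 5 log₁₀ d + 5 = 6.89 − 5·0.5100 + 5 = 9.340
M − M_☉ = 9.340 − 4.83 = 4.510
L/L_☉ = 10^(−0.4 × 4.510) = 0.01571

L/L_☉ ≈ 0.016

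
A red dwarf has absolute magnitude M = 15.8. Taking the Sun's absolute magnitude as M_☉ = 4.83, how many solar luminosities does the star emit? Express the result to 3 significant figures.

M − M_☉ = 15.8 − 4.83 = 10.970
L/L_☉ = 10^(−0.4 (M − M_☉)) = 10^-4.388 = 4.093×10^-5

L/L_☉ ≈ 4.09×10^-5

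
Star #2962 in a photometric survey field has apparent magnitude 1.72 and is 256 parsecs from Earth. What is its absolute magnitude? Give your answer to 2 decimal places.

M ≈ -5.32

5 log₁₀(d/10 pc) = 5 log₁₀(256.0) − 5 = 7.041
M = m − 5 log₁₀(d/10) = 1.72 − 7.041 = -5.321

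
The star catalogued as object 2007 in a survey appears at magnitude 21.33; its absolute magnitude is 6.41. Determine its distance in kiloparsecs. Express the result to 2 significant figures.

d ≈ 9.6 kpc

μ = m − M = 14.920
m − M = 5 log₁₀ d − 5
log₁₀ d = (m − M)/5 + 1 = 3.9840
d = 10^3.9840 = 9638 pc
= 9.638 kpc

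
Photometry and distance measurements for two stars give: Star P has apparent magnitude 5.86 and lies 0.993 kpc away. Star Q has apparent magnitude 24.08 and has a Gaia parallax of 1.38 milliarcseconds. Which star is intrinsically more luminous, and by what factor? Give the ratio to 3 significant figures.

Star P: d = 0.993 kpc = 993.0 pc
Star P: M = m − 5 log₁₀ d + 5 = 5.86 − 5·2.9969 + 5 = -4.125
Star Q: p = 1.38 mas = 1.38×10^-3″ → d = 1/p = 724.6 pc
Star Q: M = m − 5 log₁₀ d + 5 = 24.08 − 5·2.8601 + 5 = 14.779
ΔM = M_P − M_Q = -4.125 − (14.779) = -18.904; smaller M is more luminous → Star P.
L ratio = 10^(0.4 |ΔM|) = 10^7.562 = 3.645×10^7

Star P is more luminous, by a factor of 3.64×10^7.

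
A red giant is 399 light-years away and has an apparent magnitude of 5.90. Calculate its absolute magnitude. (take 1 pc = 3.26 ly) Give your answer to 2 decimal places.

d = 399 ly / 3.26 = 122.4 pc
5 log₁₀(d/10 pc) = 5 log₁₀(122.4) − 5 = 5.439
M = m − 5 log₁₀(d/10) = 5.90 − 5.439 = 0.461

M ≈ 0.46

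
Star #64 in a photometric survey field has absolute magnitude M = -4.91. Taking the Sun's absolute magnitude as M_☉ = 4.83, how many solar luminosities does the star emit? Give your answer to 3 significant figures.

L/L_☉ ≈ 7870

M − M_☉ = -4.91 − 4.83 = -9.740
L/L_☉ = 10^(−0.4 (M − M_☉)) = 10^3.896 = 7870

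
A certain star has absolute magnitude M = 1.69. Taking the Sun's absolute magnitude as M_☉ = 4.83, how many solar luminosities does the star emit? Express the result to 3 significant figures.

L/L_☉ ≈ 18.0

M − M_☉ = 1.69 − 4.83 = -3.140
L/L_☉ = 10^(−0.4 (M − M_☉)) = 10^1.256 = 18.03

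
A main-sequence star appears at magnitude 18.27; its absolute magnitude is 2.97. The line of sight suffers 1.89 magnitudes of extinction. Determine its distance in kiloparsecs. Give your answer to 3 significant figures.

m − M = 5 log₁₀(d/10 pc) + A  ⇒  18.27 − (2.97) − 1.89 = 5 log₁₀(d/10)
13.410 = 5 log₁₀(d/10)
log₁₀ d = (m − M − A)/5 + 1 = 3.6820
d = 10^3.6820 = 4808 pc
= 4.808 kpc

d ≈ 4.81 kpc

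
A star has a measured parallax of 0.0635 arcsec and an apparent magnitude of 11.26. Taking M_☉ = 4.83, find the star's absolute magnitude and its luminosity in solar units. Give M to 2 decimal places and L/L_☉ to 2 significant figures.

d = 1/p = 1/0.0635″ = 15.75 pc
M = m − 5 log₁₀ d + 5 = 11.26 − 5·1.1972 + 5 = 10.274
M − M_☉ = 10.274 − 4.83 = 5.444
L/L_☉ = 10^(−0.4 × 5.444) = 6.644×10^-3

M ≈ 10.27; L/L_☉ ≈ 6.6×10^-3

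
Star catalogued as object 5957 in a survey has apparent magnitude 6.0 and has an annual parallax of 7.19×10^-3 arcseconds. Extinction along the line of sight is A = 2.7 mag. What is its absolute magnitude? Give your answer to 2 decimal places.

d = 1/p = 1/7.19×10^-3″ = 139.1 pc
5 log₁₀(d/10 pc) = 5 log₁₀(139.1) − 5 = 5.716
M = m − 5 log₁₀(d/10) − A = 6.0 − 5.716 − 2.7 = -2.416

M ≈ -2.42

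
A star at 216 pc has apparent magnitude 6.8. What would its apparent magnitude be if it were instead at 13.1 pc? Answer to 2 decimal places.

m ≈ 0.71

Flux ∝ 1/d², so Δm = 5 log₁₀(d₂/d₁) = 5 log₁₀(13.1/216) = -6.086
m₂ = m₁ + Δm = 6.8 + (-6.086) = 0.714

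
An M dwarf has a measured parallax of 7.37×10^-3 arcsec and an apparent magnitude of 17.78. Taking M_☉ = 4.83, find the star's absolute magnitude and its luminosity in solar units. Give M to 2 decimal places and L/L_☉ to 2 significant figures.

M ≈ 12.12; L/L_☉ ≈ 1.2×10^-3

d = 1/p = 1/7.37×10^-3″ = 135.7 pc
M = m − 5 log₁₀ d + 5 = 17.78 − 5·2.1325 + 5 = 12.117
M − M_☉ = 12.117 − 4.83 = 7.287
L/L_☉ = 10^(−0.4 × 7.287) = 1.216×10^-3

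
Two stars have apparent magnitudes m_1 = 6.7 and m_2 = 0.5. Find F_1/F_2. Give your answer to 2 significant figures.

Δm = 6.7 − (0.5) = 6.2
Flux ratio = 10^(−0.4 Δm) = 10^(−0.4 × 6.2) = 10^-2.480 = 3.311×10^-3

F_1/F_2 ≈ 3.3×10^-3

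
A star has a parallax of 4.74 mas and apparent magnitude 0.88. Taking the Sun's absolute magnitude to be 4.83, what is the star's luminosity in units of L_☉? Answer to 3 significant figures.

d = 1/p = 1000/4.74 mas = 211.0 pc
M = m − 5 log₁₀ d + 5 = 0.88 − 5·2.3242 + 5 = -5.741
M − M_☉ = -5.741 − 4.83 = -10.571
L/L_☉ = 10^(−0.4 × -10.571) = 16920

L/L_☉ ≈ 16900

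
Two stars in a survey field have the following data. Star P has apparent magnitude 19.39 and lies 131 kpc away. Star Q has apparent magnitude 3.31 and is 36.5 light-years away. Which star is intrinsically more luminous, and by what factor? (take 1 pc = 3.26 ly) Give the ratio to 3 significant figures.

Star P is more luminous, by a factor of 50.6.

Star P: d = 131 kpc = 131000 pc
Star P: M = m − 5 log₁₀ d + 5 = 19.39 − 5·5.1173 + 5 = -1.196
Star Q: d = 36.5 ly / 3.26 = 11.20 pc
Star Q: M = m − 5 log₁₀ d + 5 = 3.31 − 5·1.0491 + 5 = 3.065
ΔM = M_P − M_Q = -1.196 − (3.065) = -4.261; smaller M is more luminous → Star P.
L ratio = 10^(0.4 |ΔM|) = 10^1.704 = 50.63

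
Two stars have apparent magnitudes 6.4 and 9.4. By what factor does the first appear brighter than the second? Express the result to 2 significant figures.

16

Magnitude difference = -3.0
Flux ratio = 10^(−0.4 Δm) = 10^(−0.4 × -3.0) = 10^1.200 = 15.85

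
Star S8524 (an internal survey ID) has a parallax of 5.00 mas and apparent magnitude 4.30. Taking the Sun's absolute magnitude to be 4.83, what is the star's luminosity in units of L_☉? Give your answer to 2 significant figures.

d = 1/p = 1000/5.00 mas = 200.0 pc
M = m − 5 log₁₀ d + 5 = 4.30 − 5·2.3010 + 5 = -2.205
M − M_☉ = -2.205 − 4.83 = -7.035
L/L_☉ = 10^(−0.4 × -7.035) = 651.7

L/L_☉ ≈ 650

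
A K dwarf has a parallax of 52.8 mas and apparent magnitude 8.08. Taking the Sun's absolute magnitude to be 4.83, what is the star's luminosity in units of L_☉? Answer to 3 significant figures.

d = 1/p = 1000/52.8 mas = 18.94 pc
M = m − 5 log₁₀ d + 5 = 8.08 − 5·1.2774 + 5 = 6.693
M − M_☉ = 6.693 − 4.83 = 1.863
L/L_☉ = 10^(−0.4 × 1.863) = 0.1798

L/L_☉ ≈ 0.180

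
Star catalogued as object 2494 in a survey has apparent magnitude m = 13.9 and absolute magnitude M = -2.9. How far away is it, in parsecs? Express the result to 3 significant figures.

d ≈ 22900 pc

μ = m − M = 16.800
m − M = 5 log₁₀ d − 5
log₁₀ d = (m − M)/5 + 1 = 4.3600
d = 10^4.3600 = 22910 pc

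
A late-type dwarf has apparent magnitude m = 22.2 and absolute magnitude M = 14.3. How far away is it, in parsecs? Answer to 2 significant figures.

d ≈ 380 pc

Distance modulus: m − M = 22.2 − (14.3) = 7.900
m − M = 5 log₁₀ d − 5
log₁₀ d = (m − M)/5 + 1 = 2.5800
d = 10^2.5800 = 380.2 pc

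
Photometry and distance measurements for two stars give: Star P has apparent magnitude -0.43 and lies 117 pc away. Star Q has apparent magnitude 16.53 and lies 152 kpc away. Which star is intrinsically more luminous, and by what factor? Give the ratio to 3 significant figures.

Star P is more luminous, by a factor of 3.60.

Star P: M = m − 5 log₁₀ d + 5 = -0.43 − 5·2.0682 + 5 = -5.771
Star Q: d = 152 kpc = 152000 pc
Star Q: M = m − 5 log₁₀ d + 5 = 16.53 − 5·5.1818 + 5 = -4.379
ΔM = M_P − M_Q = -5.771 − (-4.379) = -1.392; smaller M is more luminous → Star P.
L ratio = 10^(0.4 |ΔM|) = 10^0.557 = 3.603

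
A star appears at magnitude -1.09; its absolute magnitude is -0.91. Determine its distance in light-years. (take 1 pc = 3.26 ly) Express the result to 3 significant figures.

d ≈ 30.0 ly

μ = m − M = -0.180
m − M = 5 log₁₀ d − 5
log₁₀ d = (m − M)/5 + 1 = 0.9640
d = 10^0.9640 = 9.204 pc
= 30.01 ly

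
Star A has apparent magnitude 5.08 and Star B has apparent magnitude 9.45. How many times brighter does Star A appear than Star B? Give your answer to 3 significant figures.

56.0

Magnitude difference = -4.37
Flux ratio = 10^(−0.4 Δm) = 10^(−0.4 × -4.37) = 10^1.748 = 55.98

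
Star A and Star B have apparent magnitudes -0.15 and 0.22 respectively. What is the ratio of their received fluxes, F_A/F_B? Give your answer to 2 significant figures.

F_A/F_B ≈ 1.4

Δm = -0.15 − (0.22) = -0.37
Flux ratio = 10^(−0.4 Δm) = 10^(−0.4 × -0.37) = 10^0.148 = 1.406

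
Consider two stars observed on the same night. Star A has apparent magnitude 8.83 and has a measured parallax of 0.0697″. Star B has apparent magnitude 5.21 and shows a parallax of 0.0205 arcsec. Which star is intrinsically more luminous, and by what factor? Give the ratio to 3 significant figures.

Star A: d = 1/p = 1/0.0697″ = 14.35 pc
Star A: M = m − 5 log₁₀ d + 5 = 8.83 − 5·1.1568 + 5 = 8.046
Star B: d = 1/p = 1/0.0205″ = 48.78 pc
Star B: M = m − 5 log₁₀ d + 5 = 5.21 − 5·1.6882 + 5 = 1.769
ΔM = M_A − M_B = 8.046 − (1.769) = 6.277; smaller M is more luminous → Star B.
L ratio = 10^(0.4 |ΔM|) = 10^2.511 = 324.3

Star B is more luminous, by a factor of 324.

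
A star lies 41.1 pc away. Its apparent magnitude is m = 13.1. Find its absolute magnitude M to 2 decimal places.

M ≈ 10.03

5 log₁₀(d/10 pc) = 5 log₁₀(41.10) − 5 = 3.069
M = m − 5 log₁₀(d/10) = 13.1 − 3.069 = 10.031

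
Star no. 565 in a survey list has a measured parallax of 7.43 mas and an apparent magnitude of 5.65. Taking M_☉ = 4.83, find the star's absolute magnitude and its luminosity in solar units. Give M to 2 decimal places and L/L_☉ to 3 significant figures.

M ≈ 0.00; L/L_☉ ≈ 85.1

d = 1/p = 1000/7.43 mas = 134.6 pc
M = m − 5 log₁₀ d + 5 = 5.65 − 5·2.1290 + 5 = 0.005
M − M_☉ = 0.005 − 4.83 = -4.825
L/L_☉ = 10^(−0.4 × -4.825) = 85.12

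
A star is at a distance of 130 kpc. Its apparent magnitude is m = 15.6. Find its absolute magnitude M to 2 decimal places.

M ≈ -4.97

d = 130 kpc = 130000 pc
5 log₁₀(d/10 pc) = 5 log₁₀(130000) − 5 = 20.570
M = m − 5 log₁₀(d/10) = 15.6 − 20.570 = -4.970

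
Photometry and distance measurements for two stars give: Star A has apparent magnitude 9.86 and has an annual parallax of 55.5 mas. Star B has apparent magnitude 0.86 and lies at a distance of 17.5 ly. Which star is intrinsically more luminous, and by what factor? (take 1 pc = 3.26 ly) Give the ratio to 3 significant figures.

Star A: p = 55.5 mas = 0.0555″ → d = 1/p = 18.02 pc
Star A: M = m − 5 log₁₀ d + 5 = 9.86 − 5·1.2557 + 5 = 8.581
Star B: d = 17.5 ly / 3.26 = 5.368 pc
Star B: M = m − 5 log₁₀ d + 5 = 0.86 − 5·0.7298 + 5 = 2.211
ΔM = M_A − M_B = 8.581 − (2.211) = 6.371; smaller M is more luminous → Star B.
L ratio = 10^(0.4 |ΔM|) = 10^2.548 = 353.4

Star B is more luminous, by a factor of 353.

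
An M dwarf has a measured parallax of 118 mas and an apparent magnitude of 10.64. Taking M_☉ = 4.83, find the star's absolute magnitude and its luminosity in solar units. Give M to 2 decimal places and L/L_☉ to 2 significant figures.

M ≈ 11.00; L/L_☉ ≈ 3.4×10^-3

d = 1/p = 1000/118 mas = 8.475 pc
M = m − 5 log₁₀ d + 5 = 10.64 − 5·0.9281 + 5 = 10.999
M − M_☉ = 10.999 − 4.83 = 6.169
L/L_☉ = 10^(−0.4 × 6.169) = 3.406×10^-3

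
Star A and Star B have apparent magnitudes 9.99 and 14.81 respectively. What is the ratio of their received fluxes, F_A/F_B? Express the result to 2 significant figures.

F_A/F_B ≈ 85

Δm = 9.99 − (14.81) = -4.82
Flux ratio = 10^(−0.4 Δm) = 10^(−0.4 × -4.82) = 10^1.928 = 84.72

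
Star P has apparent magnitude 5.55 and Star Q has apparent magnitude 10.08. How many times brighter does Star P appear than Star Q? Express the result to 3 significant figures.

Δm = 5.55 − (10.08) = -4.53
Flux ratio = 10^(−0.4 Δm) = 10^(−0.4 × -4.53) = 10^1.812 = 64.86

64.9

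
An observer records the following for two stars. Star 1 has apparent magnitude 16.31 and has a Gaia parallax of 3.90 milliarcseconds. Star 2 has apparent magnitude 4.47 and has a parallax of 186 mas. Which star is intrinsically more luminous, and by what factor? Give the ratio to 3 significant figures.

Star 2 is more luminous, by a factor of 23.9.

Star 1: p = 3.90 mas = 3.90×10^-3″ → d = 1/p = 256.4 pc
Star 1: M = m − 5 log₁₀ d + 5 = 16.31 − 5·2.4089 + 5 = 9.265
Star 2: p = 186 mas = 0.186″ → d = 1/p = 5.376 pc
Star 2: M = m − 5 log₁₀ d + 5 = 4.47 − 5·0.7305 + 5 = 5.818
ΔM = M_1 − M_2 = 9.265 − (5.818) = 3.448; smaller M is more luminous → Star 2.
L ratio = 10^(0.4 |ΔM|) = 10^1.379 = 23.94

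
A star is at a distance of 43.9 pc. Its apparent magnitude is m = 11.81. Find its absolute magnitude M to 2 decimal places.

5 log₁₀(d/10 pc) = 5 log₁₀(43.90) − 5 = 3.212
M = m − 5 log₁₀(d/10) = 11.81 − 3.212 = 8.598

M ≈ 8.60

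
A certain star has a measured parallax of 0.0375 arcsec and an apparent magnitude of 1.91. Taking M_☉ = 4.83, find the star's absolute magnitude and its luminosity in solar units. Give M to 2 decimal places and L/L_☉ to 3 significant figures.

M ≈ -0.22; L/L_☉ ≈ 105

d = 1/p = 1/0.0375″ = 26.67 pc
M = m − 5 log₁₀ d + 5 = 1.91 − 5·1.4260 + 5 = -0.220
M − M_☉ = -0.220 − 4.83 = -5.050
L/L_☉ = 10^(−0.4 × -5.050) = 104.7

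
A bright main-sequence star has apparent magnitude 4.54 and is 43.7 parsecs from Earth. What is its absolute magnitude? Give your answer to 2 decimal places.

M ≈ 1.34

5 log₁₀(d/10 pc) = 5 log₁₀(43.70) − 5 = 3.202
M = m − 5 log₁₀(d/10) = 4.54 − 3.202 = 1.338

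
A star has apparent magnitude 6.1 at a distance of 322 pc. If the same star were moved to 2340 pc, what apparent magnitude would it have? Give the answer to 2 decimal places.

m ≈ 10.41

Flux ∝ 1/d², so Δm = 5 log₁₀(d₂/d₁) = 5 log₁₀(2340/322) = 4.307
m₂ = m₁ + Δm = 6.1 + (4.307) = 10.407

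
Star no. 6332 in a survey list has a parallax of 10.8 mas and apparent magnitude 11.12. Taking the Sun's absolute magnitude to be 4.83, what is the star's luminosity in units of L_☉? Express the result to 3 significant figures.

d = 1/p = 1000/10.8 mas = 92.59 pc
M = m − 5 log₁₀ d + 5 = 11.12 − 5·1.9666 + 5 = 6.287
M − M_☉ = 6.287 − 4.83 = 1.457
L/L_☉ = 10^(−0.4 × 1.457) = 0.2613

L/L_☉ ≈ 0.261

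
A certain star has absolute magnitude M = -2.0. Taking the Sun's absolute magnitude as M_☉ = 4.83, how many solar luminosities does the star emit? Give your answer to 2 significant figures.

M − M_☉ = -2.0 − 4.83 = -6.830
L/L_☉ = 10^(−0.4 (M − M_☉)) = 10^2.732 = 539.5

L/L_☉ ≈ 540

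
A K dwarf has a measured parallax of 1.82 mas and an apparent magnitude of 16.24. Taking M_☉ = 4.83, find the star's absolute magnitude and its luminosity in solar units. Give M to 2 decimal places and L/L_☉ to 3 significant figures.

d = 1/p = 1000/1.82 mas = 549.5 pc
M = m − 5 log₁₀ d + 5 = 16.24 − 5·2.7399 + 5 = 7.540
M − M_☉ = 7.540 − 4.83 = 2.710
L/L_☉ = 10^(−0.4 × 2.710) = 0.08239

M ≈ 7.54; L/L_☉ ≈ 0.0824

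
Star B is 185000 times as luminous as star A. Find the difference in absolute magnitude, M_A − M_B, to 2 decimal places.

M_A − M_B ≈ 13.17

Pogson: ΔM = −2.5 log₁₀(ratio) = −2.5 log₁₀(185000) = −2.5 × 5.2672 = -13.168
Star B is brighter so has the smaller magnitude: M_A − M_B is positive.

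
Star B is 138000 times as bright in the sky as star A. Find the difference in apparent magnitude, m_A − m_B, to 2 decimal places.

m_A − m_B ≈ 12.85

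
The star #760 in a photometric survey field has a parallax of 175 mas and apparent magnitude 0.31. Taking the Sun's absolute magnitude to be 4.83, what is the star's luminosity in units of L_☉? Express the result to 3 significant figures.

L/L_☉ ≈ 21.0

d = 1/p = 1000/175 mas = 5.714 pc
M = m − 5 log₁₀ d + 5 = 0.31 − 5·0.7570 + 5 = 1.525
M − M_☉ = 1.525 − 4.83 = -3.305
L/L_☉ = 10^(−0.4 × -3.305) = 20.99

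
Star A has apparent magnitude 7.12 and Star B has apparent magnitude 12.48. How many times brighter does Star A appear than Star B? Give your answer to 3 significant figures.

139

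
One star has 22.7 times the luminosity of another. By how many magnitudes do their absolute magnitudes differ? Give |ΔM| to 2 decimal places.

Pogson: ΔM = −2.5 log₁₀(ratio) = −2.5 log₁₀(22.7) = −2.5 × 1.3560 = -3.390

|ΔM| ≈ 3.39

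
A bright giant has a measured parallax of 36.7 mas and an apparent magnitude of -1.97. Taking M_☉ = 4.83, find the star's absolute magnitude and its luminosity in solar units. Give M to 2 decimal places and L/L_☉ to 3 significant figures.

M ≈ -4.15; L/L_☉ ≈ 3900

d = 1/p = 1000/36.7 mas = 27.25 pc
M = m − 5 log₁₀ d + 5 = -1.97 − 5·1.4353 + 5 = -4.147
M − M_☉ = -4.147 − 4.83 = -8.977
L/L_☉ = 10^(−0.4 × -8.977) = 3896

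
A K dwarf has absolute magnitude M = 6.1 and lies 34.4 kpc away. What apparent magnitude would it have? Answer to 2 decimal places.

m ≈ 23.78

d = 34.4 kpc = 34400 pc
m = M + 5 log₁₀ d − 5 = 6.1 + 5·4.5366 − 5 = 23.783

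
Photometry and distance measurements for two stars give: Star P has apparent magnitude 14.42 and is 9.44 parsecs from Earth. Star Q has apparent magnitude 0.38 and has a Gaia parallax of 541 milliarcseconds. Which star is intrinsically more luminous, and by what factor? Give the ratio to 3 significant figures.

Star P: M = m − 5 log₁₀ d + 5 = 14.42 − 5·0.9750 + 5 = 14.545
Star Q: p = 541 mas = 0.541″ → d = 1/p = 1.848 pc
Star Q: M = m − 5 log₁₀ d + 5 = 0.38 − 5·0.2668 + 5 = 4.046
ΔM = M_P − M_Q = 14.545 − (4.046) = 10.499; smaller M is more luminous → Star Q.
L ratio = 10^(0.4 |ΔM|) = 10^4.200 = 15840

Star Q is more luminous, by a factor of 15800.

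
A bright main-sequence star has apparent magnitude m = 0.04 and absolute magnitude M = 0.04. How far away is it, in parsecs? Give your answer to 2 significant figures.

d ≈ 10 pc

Distance modulus: m − M = 0.04 − (0.04) = 0.000
m − M = 5 log₁₀ d − 5
log₁₀ d = (m − M)/5 + 1 = 1.0000
d = 10^1.0000 = 10.00 pc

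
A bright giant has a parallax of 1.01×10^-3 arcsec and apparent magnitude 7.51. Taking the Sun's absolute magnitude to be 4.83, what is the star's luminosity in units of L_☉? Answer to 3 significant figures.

d = 1/p = 1/1.01×10^-3″ = 990.1 pc
M = m − 5 log₁₀ d + 5 = 7.51 − 5·2.9957 + 5 = -2.468
M − M_☉ = -2.468 − 4.83 = -7.298
L/L_☉ = 10^(−0.4 × -7.298) = 830.5

L/L_☉ ≈ 831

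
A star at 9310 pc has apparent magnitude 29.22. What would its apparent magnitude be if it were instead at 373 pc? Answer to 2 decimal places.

Flux ∝ 1/d², so Δm = 5 log₁₀(d₂/d₁) = 5 log₁₀(373/9310) = -6.986
m₂ = m₁ + Δm = 29.22 + (-6.986) = 22.234

m ≈ 22.23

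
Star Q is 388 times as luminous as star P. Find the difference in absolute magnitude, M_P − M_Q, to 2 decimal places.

M_P − M_Q ≈ 6.47

Pogson: ΔM = −2.5 log₁₀(ratio) = −2.5 log₁₀(388) = −2.5 × 2.5888 = -6.472
Star Q is brighter so has the smaller magnitude: M_P − M_Q is positive.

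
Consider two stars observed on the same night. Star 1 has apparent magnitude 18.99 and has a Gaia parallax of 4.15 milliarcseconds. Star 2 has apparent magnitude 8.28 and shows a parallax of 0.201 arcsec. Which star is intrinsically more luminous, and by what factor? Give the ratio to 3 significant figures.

Star 1: p = 4.15 mas = 4.15×10^-3″ → d = 1/p = 241.0 pc
Star 1: M = m − 5 log₁₀ d + 5 = 18.99 − 5·2.3820 + 5 = 12.080
Star 2: d = 1/p = 1/0.201″ = 4.975 pc
Star 2: M = m − 5 log₁₀ d + 5 = 8.28 − 5·0.6968 + 5 = 9.796
ΔM = M_1 − M_2 = 12.080 − (9.796) = 2.284; smaller M is more luminous → Star 2.
L ratio = 10^(0.4 |ΔM|) = 10^0.914 = 8.198

Star 2 is more luminous, by a factor of 8.20.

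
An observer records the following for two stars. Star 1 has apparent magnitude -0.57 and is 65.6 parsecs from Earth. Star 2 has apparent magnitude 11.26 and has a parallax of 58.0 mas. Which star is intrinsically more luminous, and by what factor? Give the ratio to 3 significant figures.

Star 1: M = m − 5 log₁₀ d + 5 = -0.57 − 5·1.8169 + 5 = -4.655
Star 2: p = 58.0 mas = 0.0580″ → d = 1/p = 17.24 pc
Star 2: M = m − 5 log₁₀ d + 5 = 11.26 − 5·1.2366 + 5 = 10.077
ΔM = M_1 − M_2 = -4.655 − (10.077) = -14.732; smaller M is more luminous → Star 1.
L ratio = 10^(0.4 |ΔM|) = 10^5.893 = 781000

Star 1 is more luminous, by a factor of 781000.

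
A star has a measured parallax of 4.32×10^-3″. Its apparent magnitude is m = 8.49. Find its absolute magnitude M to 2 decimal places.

d = 1/p = 1/4.32×10^-3″ = 231.5 pc
5 log₁₀(d/10 pc) = 5 log₁₀(231.5) − 5 = 6.823
M = m − 5 log₁₀(d/10) = 8.49 − 6.823 = 1.667

M ≈ 1.67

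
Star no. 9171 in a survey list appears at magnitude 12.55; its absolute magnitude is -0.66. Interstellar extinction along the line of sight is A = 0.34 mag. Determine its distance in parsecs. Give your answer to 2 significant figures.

m − M = 5 log₁₀(d/10 pc) + A  ⇒  12.55 − (-0.66) − 0.34 = 5 log₁₀(d/10)
12.870 = 5 log₁₀(d/10)
log₁₀ d = (m − M − A)/5 + 1 = 3.5740
d = 10^3.5740 = 3750 pc

d ≈ 3700 pc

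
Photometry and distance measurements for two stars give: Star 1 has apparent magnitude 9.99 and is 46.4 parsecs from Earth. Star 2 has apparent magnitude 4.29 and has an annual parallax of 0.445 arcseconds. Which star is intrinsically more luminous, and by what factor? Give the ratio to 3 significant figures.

Star 1 is more luminous, by a factor of 2.24.

Star 1: M = m − 5 log₁₀ d + 5 = 9.99 − 5·1.6665 + 5 = 6.657
Star 2: d = 1/p = 1/0.445″ = 2.247 pc
Star 2: M = m − 5 log₁₀ d + 5 = 4.29 − 5·0.3516 + 5 = 7.532
ΔM = M_1 − M_2 = 6.657 − (7.532) = -0.874; smaller M is more luminous → Star 1.
L ratio = 10^(0.4 |ΔM|) = 10^0.350 = 2.237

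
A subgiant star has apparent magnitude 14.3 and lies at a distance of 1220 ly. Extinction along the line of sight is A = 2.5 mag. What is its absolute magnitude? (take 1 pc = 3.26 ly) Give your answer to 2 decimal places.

d = 1220 ly / 3.26 = 374.2 pc
5 log₁₀(d/10 pc) = 5 log₁₀(374.2) − 5 = 7.866
M = m − 5 log₁₀(d/10) − A = 14.3 − 7.866 − 2.5 = 3.934

M ≈ 3.93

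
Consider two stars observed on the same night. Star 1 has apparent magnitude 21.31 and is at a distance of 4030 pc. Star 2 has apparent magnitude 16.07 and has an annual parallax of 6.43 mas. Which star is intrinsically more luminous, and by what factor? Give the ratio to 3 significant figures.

Star 1: M = m − 5 log₁₀ d + 5 = 21.31 − 5·3.6053 + 5 = 8.283
Star 2: p = 6.43 mas = 6.43×10^-3″ → d = 1/p = 155.5 pc
Star 2: M = m − 5 log₁₀ d + 5 = 16.07 − 5·2.1918 + 5 = 10.111
ΔM = M_1 − M_2 = 8.283 − (10.111) = -1.828; smaller M is more luminous → Star 1.
L ratio = 10^(0.4 |ΔM|) = 10^0.731 = 5.383

Star 1 is more luminous, by a factor of 5.38.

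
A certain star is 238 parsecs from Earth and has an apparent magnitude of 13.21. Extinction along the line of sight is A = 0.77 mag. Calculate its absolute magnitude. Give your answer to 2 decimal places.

5 log₁₀(d/10 pc) = 5 log₁₀(238.0) − 5 = 6.883
M = m − 5 log₁₀(d/10) − A = 13.21 − 6.883 − 0.77 = 5.557

M ≈ 5.56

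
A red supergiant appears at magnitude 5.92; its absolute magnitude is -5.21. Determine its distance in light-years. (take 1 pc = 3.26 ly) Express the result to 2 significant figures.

d ≈ 5500 ly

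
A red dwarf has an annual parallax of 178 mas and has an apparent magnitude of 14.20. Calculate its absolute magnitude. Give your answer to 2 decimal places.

p = 178 mas = 0.178″ → d = 1/p = 5.618 pc
5 log₁₀(d/10 pc) = 5 log₁₀(5.618) − 5 = -1.252
M = m − 5 log₁₀(d/10) = 14.20 + 1.252 = 15.452

M ≈ 15.45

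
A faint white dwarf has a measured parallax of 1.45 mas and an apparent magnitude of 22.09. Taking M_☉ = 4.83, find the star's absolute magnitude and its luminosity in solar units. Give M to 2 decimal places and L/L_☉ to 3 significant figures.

M ≈ 12.90; L/L_☉ ≈ 5.93×10^-4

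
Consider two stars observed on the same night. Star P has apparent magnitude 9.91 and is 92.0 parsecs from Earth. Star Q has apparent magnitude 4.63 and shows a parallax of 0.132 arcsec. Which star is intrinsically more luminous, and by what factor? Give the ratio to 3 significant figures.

Star P is more luminous, by a factor of 1.14.

Star P: M = m − 5 log₁₀ d + 5 = 9.91 − 5·1.9638 + 5 = 5.091
Star Q: d = 1/p = 1/0.132″ = 7.576 pc
Star Q: M = m − 5 log₁₀ d + 5 = 4.63 − 5·0.8794 + 5 = 5.233
ΔM = M_P − M_Q = 5.091 − (5.233) = -0.142; smaller M is more luminous → Star P.
L ratio = 10^(0.4 |ΔM|) = 10^0.057 = 1.140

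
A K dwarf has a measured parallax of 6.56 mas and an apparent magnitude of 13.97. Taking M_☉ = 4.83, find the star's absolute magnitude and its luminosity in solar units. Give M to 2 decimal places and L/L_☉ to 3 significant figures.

d = 1/p = 1000/6.56 mas = 152.4 pc
M = m − 5 log₁₀ d + 5 = 13.97 − 5·2.1831 + 5 = 8.055
M − M_☉ = 8.055 − 4.83 = 3.225
L/L_☉ = 10^(−0.4 × 3.225) = 0.05131

M ≈ 8.05; L/L_☉ ≈ 0.0513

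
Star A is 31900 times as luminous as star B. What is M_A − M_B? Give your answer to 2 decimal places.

Pogson: ΔM = −2.5 log₁₀(ratio) = −2.5 log₁₀(31900) = −2.5 × 4.5038 = -11.259
Star A is brighter, so it has the smaller magnitude: the difference is negative.

M_A − M_B ≈ -11.26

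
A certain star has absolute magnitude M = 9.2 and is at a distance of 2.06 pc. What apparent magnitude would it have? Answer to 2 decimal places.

m ≈ 5.77

m = M + 5 log₁₀ d − 5 = 9.2 + 5·0.3139 − 5 = 5.769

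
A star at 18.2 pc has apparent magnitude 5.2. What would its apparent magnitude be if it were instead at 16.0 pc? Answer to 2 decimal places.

Flux ∝ 1/d², so Δm = 5 log₁₀(d₂/d₁) = 5 log₁₀(16.0/18.2) = -0.280
m₂ = m₁ + Δm = 5.2 + (-0.280) = 4.920

m ≈ 4.92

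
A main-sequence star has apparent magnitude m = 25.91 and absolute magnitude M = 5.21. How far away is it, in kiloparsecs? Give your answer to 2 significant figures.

d ≈ 140 kpc

Distance modulus: m − M = 25.91 − (5.21) = 20.700
m − M = 5 log₁₀ d − 5
log₁₀ d = (m − M)/5 + 1 = 5.1400
d = 10^5.1400 = 138000 pc
= 138.0 kpc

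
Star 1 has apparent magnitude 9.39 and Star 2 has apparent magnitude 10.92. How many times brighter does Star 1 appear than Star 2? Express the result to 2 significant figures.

4.1

Magnitude difference = -1.53
Flux ratio = 10^(−0.4 Δm) = 10^(−0.4 × -1.53) = 10^0.612 = 4.093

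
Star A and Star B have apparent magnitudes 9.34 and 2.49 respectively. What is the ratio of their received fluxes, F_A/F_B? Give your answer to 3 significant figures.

F_A/F_B ≈ 1.82×10^-3

Δm = 9.34 − (2.49) = 6.85
Flux ratio = 10^(−0.4 Δm) = 10^(−0.4 × 6.85) = 10^-2.740 = 1.820×10^-3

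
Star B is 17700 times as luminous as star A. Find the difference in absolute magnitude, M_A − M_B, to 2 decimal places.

M_A − M_B ≈ 10.62

Pogson: ΔM = −2.5 log₁₀(ratio) = −2.5 log₁₀(17700) = −2.5 × 4.2480 = -10.620
Star B is brighter so has the smaller magnitude: M_A − M_B is positive.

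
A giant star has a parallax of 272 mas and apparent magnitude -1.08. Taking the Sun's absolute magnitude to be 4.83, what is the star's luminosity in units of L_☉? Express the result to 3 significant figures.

L/L_☉ ≈ 31.3

d = 1/p = 1000/272 mas = 3.676 pc
M = m − 5 log₁₀ d + 5 = -1.08 − 5·0.5654 + 5 = 1.093
M − M_☉ = 1.093 − 4.83 = -3.737
L/L_☉ = 10^(−0.4 × -3.737) = 31.25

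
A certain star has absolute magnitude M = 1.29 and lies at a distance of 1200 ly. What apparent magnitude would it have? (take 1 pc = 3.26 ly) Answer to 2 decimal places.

d = 1200 ly / 3.26 = 368.1 pc
m = M + 5 log₁₀ d − 5 = 1.29 + 5·2.5660 − 5 = 9.120

m ≈ 9.12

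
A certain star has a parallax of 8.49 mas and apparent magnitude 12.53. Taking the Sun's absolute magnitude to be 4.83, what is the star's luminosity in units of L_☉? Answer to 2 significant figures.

d = 1/p = 1000/8.49 mas = 117.8 pc
M = m − 5 log₁₀ d + 5 = 12.53 − 5·2.0711 + 5 = 7.175
M − M_☉ = 7.175 − 4.83 = 2.345
L/L_☉ = 10^(−0.4 × 2.345) = 0.1154

L/L_☉ ≈ 0.12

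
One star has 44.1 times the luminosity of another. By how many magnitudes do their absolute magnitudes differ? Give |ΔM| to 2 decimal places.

|ΔM| ≈ 4.11

Pogson: ΔM = −2.5 log₁₀(ratio) = −2.5 log₁₀(44.1) = −2.5 × 1.6444 = -4.111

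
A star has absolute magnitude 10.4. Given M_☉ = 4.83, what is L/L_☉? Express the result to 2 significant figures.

L/L_☉ ≈ 5.9×10^-3

M − M_☉ = 10.4 − 4.83 = 5.570
L/L_☉ = 10^(−0.4 (M − M_☉)) = 10^-2.228 = 5.916×10^-3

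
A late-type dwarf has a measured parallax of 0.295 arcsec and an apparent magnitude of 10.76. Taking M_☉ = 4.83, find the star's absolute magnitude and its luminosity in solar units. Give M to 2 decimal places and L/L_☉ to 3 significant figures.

M ≈ 13.11; L/L_☉ ≈ 4.88×10^-4

d = 1/p = 1/0.295″ = 3.390 pc
M = m − 5 log₁₀ d + 5 = 10.76 − 5·0.5302 + 5 = 13.109
M − M_☉ = 13.109 − 4.83 = 8.279
L/L_☉ = 10^(−0.4 × 8.279) = 4.879×10^-4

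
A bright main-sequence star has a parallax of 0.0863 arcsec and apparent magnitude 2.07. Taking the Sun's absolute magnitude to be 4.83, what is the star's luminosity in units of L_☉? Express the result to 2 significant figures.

L/L_☉ ≈ 17

d = 1/p = 1/0.0863″ = 11.59 pc
M = m − 5 log₁₀ d + 5 = 2.07 − 5·1.0640 + 5 = 1.750
M − M_☉ = 1.750 − 4.83 = -3.080
L/L_☉ = 10^(−0.4 × -3.080) = 17.06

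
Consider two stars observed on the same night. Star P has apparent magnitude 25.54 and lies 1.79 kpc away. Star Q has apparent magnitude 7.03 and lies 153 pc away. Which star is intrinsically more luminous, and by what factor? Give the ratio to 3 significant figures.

Star Q is more luminous, by a factor of 185000.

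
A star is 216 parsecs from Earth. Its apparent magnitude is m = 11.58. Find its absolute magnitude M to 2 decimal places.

M ≈ 4.91

5 log₁₀(d/10 pc) = 5 log₁₀(216.0) − 5 = 6.672
M = m − 5 log₁₀(d/10) = 11.58 − 6.672 = 4.908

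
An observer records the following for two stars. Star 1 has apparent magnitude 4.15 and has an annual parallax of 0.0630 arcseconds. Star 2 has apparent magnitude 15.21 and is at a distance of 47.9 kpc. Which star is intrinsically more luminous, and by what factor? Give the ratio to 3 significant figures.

Star 2 is more luminous, by a factor of 343.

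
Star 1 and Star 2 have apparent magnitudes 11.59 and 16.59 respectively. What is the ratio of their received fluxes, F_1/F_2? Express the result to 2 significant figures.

F_1/F_2 ≈ 100

Δm = 11.59 − (16.59) = -5.00
Flux ratio = 10^(−0.4 Δm) = 10^(−0.4 × -5.00) = 10^2.000 = 100.0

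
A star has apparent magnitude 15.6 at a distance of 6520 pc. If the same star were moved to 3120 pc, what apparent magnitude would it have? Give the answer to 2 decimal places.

m ≈ 14.00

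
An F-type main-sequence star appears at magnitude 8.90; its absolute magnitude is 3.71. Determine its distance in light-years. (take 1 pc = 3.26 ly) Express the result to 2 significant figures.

Distance modulus: m − M = 8.90 − (3.71) = 5.190
m − M = 5 log₁₀ d − 5
log₁₀ d = (m − M)/5 + 1 = 2.0380
d = 10^2.0380 = 109.1 pc
= 355.8 ly

d ≈ 360 ly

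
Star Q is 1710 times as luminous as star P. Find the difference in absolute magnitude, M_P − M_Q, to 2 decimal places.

Pogson: ΔM = −2.5 log₁₀(ratio) = −2.5 log₁₀(1710) = −2.5 × 3.2330 = -8.082
Star Q is brighter so has the smaller magnitude: M_P − M_Q is positive.

M_P − M_Q ≈ 8.08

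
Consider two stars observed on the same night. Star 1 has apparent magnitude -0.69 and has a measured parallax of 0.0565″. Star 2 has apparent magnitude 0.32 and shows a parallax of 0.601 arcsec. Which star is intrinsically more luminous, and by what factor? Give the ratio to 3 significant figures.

Star 1 is more luminous, by a factor of 287.

Star 1: d = 1/p = 1/0.0565″ = 17.70 pc
Star 1: M = m − 5 log₁₀ d + 5 = -0.69 − 5·1.2480 + 5 = -1.930
Star 2: d = 1/p = 1/0.601″ = 1.664 pc
Star 2: M = m − 5 log₁₀ d + 5 = 0.32 − 5·0.2211 + 5 = 4.214
ΔM = M_1 − M_2 = -1.930 − (4.214) = -6.144; smaller M is more luminous → Star 1.
L ratio = 10^(0.4 |ΔM|) = 10^2.458 = 286.8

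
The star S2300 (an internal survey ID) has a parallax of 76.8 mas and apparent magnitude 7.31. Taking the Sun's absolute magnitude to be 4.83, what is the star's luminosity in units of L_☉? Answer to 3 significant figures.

L/L_☉ ≈ 0.173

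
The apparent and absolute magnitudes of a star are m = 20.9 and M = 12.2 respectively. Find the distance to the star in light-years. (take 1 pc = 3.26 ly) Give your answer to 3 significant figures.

Distance modulus: m − M = 20.9 − (12.2) = 8.700
m − M = 5 log₁₀ d − 5
log₁₀ d = (m − M)/5 + 1 = 2.7400
d = 10^2.7400 = 549.5 pc
= 1792 ly

d ≈ 1790 ly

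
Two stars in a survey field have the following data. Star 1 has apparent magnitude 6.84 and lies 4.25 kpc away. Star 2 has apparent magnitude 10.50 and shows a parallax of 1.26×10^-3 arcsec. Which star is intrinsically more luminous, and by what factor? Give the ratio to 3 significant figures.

Star 1: d = 4.25 kpc = 4250 pc
Star 1: M = m − 5 log₁₀ d + 5 = 6.84 − 5·3.6284 + 5 = -6.302
Star 2: d = 1/p = 1/1.26×10^-3″ = 793.7 pc
Star 2: M = m − 5 log₁₀ d + 5 = 10.50 − 5·2.8996 + 5 = 1.002
ΔM = M_1 − M_2 = -6.302 − (1.002) = -7.304; smaller M is more luminous → Star 1.
L ratio = 10^(0.4 |ΔM|) = 10^2.922 = 834.7

Star 1 is more luminous, by a factor of 835.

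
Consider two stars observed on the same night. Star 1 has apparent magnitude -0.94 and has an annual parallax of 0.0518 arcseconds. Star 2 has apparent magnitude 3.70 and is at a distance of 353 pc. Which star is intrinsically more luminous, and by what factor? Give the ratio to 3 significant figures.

Star 2 is more luminous, by a factor of 4.66.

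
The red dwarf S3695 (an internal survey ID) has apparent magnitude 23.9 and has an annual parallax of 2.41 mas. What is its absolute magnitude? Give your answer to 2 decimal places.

p = 2.41 mas = 2.41×10^-3″ → d = 1/p = 414.9 pc
5 log₁₀(d/10 pc) = 5 log₁₀(414.9) − 5 = 8.090
M = m − 5 log₁₀(d/10) = 23.9 − 8.090 = 15.810

M ≈ 15.81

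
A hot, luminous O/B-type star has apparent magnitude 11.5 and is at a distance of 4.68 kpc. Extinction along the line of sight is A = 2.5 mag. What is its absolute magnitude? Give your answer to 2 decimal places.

M ≈ -4.35

d = 4.68 kpc = 4680 pc
5 log₁₀(d/10 pc) = 5 log₁₀(4680) − 5 = 13.351
M = m − 5 log₁₀(d/10) − A = 11.5 − 13.351 − 2.5 = -4.351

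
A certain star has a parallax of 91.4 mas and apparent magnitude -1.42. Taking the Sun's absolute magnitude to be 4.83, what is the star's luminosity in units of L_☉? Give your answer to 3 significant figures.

d = 1/p = 1000/91.4 mas = 10.94 pc
M = m − 5 log₁₀ d + 5 = -1.42 − 5·1.0391 + 5 = -1.615
M − M_☉ = -1.615 − 4.83 = -6.445
L/L_☉ = 10^(−0.4 × -6.445) = 378.5

L/L_☉ ≈ 379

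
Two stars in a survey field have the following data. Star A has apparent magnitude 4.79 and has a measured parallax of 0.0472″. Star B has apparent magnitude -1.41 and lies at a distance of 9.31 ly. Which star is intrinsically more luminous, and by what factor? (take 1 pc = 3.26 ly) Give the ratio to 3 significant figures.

Star B is more luminous, by a factor of 5.49.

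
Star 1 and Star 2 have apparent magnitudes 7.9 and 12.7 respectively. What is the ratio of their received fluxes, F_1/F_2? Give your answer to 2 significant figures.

F_1/F_2 ≈ 83

Δm = 7.9 − (12.7) = -4.8
Flux ratio = 10^(−0.4 Δm) = 10^(−0.4 × -4.8) = 10^1.920 = 83.18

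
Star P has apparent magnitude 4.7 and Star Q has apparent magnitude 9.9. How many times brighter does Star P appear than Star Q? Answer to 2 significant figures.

Magnitude difference = -5.2
Flux ratio = 10^(−0.4 Δm) = 10^(−0.4 × -5.2) = 10^2.080 = 120.2

120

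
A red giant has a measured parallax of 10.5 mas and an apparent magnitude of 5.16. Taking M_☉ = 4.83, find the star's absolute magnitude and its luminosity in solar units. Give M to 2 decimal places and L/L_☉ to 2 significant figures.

d = 1/p = 1000/10.5 mas = 95.24 pc
M = m − 5 log₁₀ d + 5 = 5.16 − 5·1.9788 + 5 = 0.266
M − M_☉ = 0.266 − 4.83 = -4.564
L/L_☉ = 10^(−0.4 × -4.564) = 66.93

M ≈ 0.27; L/L_☉ ≈ 67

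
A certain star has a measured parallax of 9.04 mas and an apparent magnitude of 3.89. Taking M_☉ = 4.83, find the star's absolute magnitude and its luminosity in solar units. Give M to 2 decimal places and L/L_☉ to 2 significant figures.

M ≈ -1.33; L/L_☉ ≈ 290

d = 1/p = 1000/9.04 mas = 110.6 pc
M = m − 5 log₁₀ d + 5 = 3.89 − 5·2.0438 + 5 = -1.329
M − M_☉ = -1.329 − 4.83 = -6.159
L/L_☉ = 10^(−0.4 × -6.159) = 290.8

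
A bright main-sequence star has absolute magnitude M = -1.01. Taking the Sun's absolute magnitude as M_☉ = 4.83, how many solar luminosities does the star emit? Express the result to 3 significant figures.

L/L_☉ ≈ 217

M − M_☉ = -1.01 − 4.83 = -5.840
L/L_☉ = 10^(−0.4 (M − M_☉)) = 10^2.336 = 216.8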